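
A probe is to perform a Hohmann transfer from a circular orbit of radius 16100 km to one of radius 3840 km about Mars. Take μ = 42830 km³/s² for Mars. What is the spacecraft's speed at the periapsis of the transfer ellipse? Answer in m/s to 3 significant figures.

v = 4240 m/s

The Hohmann ellipse has a_t = (r₁ + r₂)/2 = 9970 km.
At periapsis, r = 3840 km.
From the vis-viva equation, v = √[μ(2/r − 1/a_t)] = 4.244 km/s.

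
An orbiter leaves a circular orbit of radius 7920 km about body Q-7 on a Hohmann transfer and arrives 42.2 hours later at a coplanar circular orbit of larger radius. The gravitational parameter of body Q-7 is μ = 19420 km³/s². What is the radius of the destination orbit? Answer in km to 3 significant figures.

Transfer time t = 42.2 hours = 1.5192×10^5 s, and t = π√(a_t³/μ).
So a_t = (μ t²/π²)^(1/3) = (19420 × (1.5192×10^5)² / π²)^(1/3) = 35677 km.
Since a_t = (r₁ + r₂)/2, r₂ = 2a_t − r₁ = 2×35677 − 7920 = 63434 km.

r₂ = 63400 km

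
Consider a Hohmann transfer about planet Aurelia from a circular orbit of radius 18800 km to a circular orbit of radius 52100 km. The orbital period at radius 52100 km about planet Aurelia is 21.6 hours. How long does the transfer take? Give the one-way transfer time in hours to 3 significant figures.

From Kepler's third law T² = 4π²r³/μ at r = 52100 km, T = 21.6 hours = 21.6 × 3600 s = 77760 s: μ = 4π²r³/T² = 9.23337×10^5 km³/s².
Semi-major axis of the transfer orbit: a_t = (18800 + 52100)/2 = 35450 km.
By Kepler's third law the transfer-orbit period is T = 2π√(a_t³/μ), so t = T/2 = 21820 s.
Converting: 21820 s ÷ 3600 s/hour = 6.06 hours.

t = 6.06 hours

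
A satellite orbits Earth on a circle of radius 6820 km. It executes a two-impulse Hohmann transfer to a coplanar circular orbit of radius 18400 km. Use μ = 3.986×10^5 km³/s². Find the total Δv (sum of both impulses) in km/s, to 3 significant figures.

Δv = 2.82 km/s

Semi-major axis of the transfer orbit: a_t = (6820 + 18400)/2 = 12610 km.
Circular speed at r₁: v₁ = √(μ/r₁) = √(3.986×10^5/6820) = 7.645 km/s.
Transfer-orbit speed at r₁ (v² = μ(2/r − 1/a)): v_p = √[μ(2/r₁ − 1/a_t)] = 9.235 km/s.
First burn Δv₁ = |v_p − v₁| = 1.590 km/s.
Circular speed at r₂: v₂ = √(μ/r₂) = 4.654 km/s.
Transfer-orbit speed at r₂: v_a = √[μ(2/r₂ − 1/a_t)] = 3.423 km/s.
Second burn Δv₂ = |v₂ − v_a| = 1.231 km/s.
Δv = Δv₁ + Δv₂ = 1.590 + 1.231 = 2.821 km/s.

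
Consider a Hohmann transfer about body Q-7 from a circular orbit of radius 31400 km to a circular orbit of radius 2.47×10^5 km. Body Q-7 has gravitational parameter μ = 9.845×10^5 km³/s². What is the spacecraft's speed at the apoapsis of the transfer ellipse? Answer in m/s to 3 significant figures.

Transfer-ellipse semi-major axis a_t = (r₁ + r₂)/2 = (31400 + 2.470×10^5)/2 = 1.392×10^5 km.
The apoapsis of the transfer ellipse is at r = 2.470×10^5 km.
Applying v² = μ(2/r − 1/a_t): v = 0.9482 km/s.

v = 948 m/s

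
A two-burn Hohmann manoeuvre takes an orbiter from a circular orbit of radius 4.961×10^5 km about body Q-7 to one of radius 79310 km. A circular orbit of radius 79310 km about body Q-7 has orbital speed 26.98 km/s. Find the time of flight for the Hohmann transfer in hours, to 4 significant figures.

From the circular-orbit relation v² = μ/r at r = 79310 km: μ = v²r = (26.98)² × 79310 = 5.77314×10^7 km³/s².
Semi-major axis of the transfer orbit: a_t = (4.961×10^5 + 79310)/2 = 2.87705×10^5 km.
Transfer time t = π√(a_t³/μ) = π√((2.87705×10^5)³ / 5.77314×10^7) = 63807 s.
Converting: 63807 s ÷ 3600 s/hour = 17.72 hours.

t = 17.72 hours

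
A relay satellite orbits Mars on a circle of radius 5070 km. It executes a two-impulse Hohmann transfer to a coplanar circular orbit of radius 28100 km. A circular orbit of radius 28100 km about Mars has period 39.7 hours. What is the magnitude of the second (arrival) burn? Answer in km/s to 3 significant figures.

From Kepler's third law T² = 4π²r³/μ at r = 28100 km, T = 39.7 hours = 39.7 × 3600 s = 1.4292×10^5 s: μ = 4π²r³/T² = 42883.7 km³/s².
The Hohmann ellipse has a_t = (r₁ + r₂)/2 = 16585 km.
On the circular orbit at r = 28100 km, v_c = √(μ/r) = 1.23536 km/s.
Vis-viva on the transfer ellipse at r = 28100 km gives v_t = √[μ(2/r − 1/a_t)] = 0.683029 km/s.
Δv₂ = |v_t − v_c| = |0.683029 − 1.23536| = 0.5523 km/s.

Δv₂ = 0.552 km/s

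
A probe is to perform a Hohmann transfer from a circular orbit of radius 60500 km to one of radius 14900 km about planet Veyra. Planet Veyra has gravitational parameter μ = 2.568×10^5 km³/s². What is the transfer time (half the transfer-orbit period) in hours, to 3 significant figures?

Transfer-ellipse semi-major axis a_t = (r₁ + r₂)/2 = (60500 + 14900)/2 = 37700 km.
Transfer time t = π√(a_t³/μ) = π√((37700)³ / 2.568×10^5) = 45380 s.
Converting: 45380 s ÷ 3600 s/hour = 12.6 hours.

t = 12.6 hours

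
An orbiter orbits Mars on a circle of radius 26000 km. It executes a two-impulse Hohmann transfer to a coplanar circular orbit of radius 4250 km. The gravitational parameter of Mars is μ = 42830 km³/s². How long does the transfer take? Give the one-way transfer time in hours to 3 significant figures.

t = 7.84 hours

The Hohmann ellipse has a_t = (r₁ + r₂)/2 = 15125 km.
By Kepler's third law the transfer-orbit period is T = 2π√(a_t³/μ), so t = T/2 = 28240 s.
Converting: 28240 s ÷ 3600 s/hour = 7.84 hours.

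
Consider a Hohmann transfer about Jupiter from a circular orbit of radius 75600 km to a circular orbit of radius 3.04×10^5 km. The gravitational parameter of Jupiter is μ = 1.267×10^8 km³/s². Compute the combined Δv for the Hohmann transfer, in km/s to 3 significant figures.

The Hohmann ellipse has a_t = (r₁ + r₂)/2 = 1.898×10^5 km.
Circular speed at r₁: v₁ = √(μ/r₁) = √(1.267×10^8/75600) = 40.94 km/s.
Transfer-orbit speed at r₁ (vis-viva): v_p = √[μ(2/r₁ − 1/a_t)] = 51.81 km/s.
First burn Δv₁ = |v_p − v₁| = 10.87 km/s.
At r₂, v₂ = √(μ/r₂) = 20.415 km/s.
Transfer-orbit speed at r₂: v_a = √[μ(2/r₂ − 1/a_t)] = 12.884 km/s.
Second burn Δv₂ = |v₂ − v_a| = 7.531 km/s.
Δv = Δv₁ + Δv₂ = 10.87 + 7.531 = 18.40 km/s.

Δv = 18.4 km/s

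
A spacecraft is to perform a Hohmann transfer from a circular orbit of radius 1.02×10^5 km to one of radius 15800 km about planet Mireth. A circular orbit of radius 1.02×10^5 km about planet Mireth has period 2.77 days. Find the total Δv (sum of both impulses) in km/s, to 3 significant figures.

Δv = 3.44 km/s

From Kepler's third law T² = 4π²r³/μ at r = 1.02×10^5 km, T = 2.77 days = 2.77 × 86400 s = 2.39328×10^5 s: μ = 4π²r³/T² = 7.31431×10^5 km³/s².
The Hohmann ellipse has a_t = (r₁ + r₂)/2 = 58900 km.
At r₁ the circular-orbit speed is v₁ = √(μ/r₁) = 2.678 km/s.
Transfer-orbit speed at r₁ (vis-viva equation): v_a = √[μ(2/r₁ − 1/a_t)] = 1.387 km/s.
First burn Δv₁ = |v_a − v₁| = 1.291 km/s.
Circular speed at r₂: v₂ = √(μ/r₂) = 6.804 km/s.
Transfer-orbit speed at r₂: v_p = √[μ(2/r₂ − 1/a_t)] = 8.954 km/s.
Second burn Δv₂ = |v₂ − v_p| = 2.150 km/s.
Total Δv = Δv₁ + Δv₂ = 3.441 km/s.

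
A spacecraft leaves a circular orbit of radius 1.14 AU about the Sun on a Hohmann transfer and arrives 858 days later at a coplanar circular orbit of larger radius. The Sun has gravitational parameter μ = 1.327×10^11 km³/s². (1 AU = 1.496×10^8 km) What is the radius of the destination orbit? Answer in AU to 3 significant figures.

r₂ = 4.47 AU

In km: r₁ = 1.14 × 1.496×10^8 = 1.70544×10^8 km.
Transfer time t = 858 days = 7.41312×10^7 s, and t = π√(a_t³/μ).
So a_t = (μ t²/π²)^(1/3) = (1.327×10^11 × (7.41312×10^7)² / π²)^(1/3) = 4.1962×10^8 km.
Since a_t = (r₁ + r₂)/2, r₂ = 2a_t − r₁ = 2×4.1962×10^8 − 1.70544×10^8 = 6.68696×10^8 km.
In AU: r₂ = 6.68696×10^8 / 1.496×10^8 = 4.47 AU.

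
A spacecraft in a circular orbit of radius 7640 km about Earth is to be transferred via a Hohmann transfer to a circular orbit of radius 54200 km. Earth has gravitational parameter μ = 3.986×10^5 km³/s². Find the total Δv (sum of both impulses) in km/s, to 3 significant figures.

Δv = 3.70 km/s

The Hohmann ellipse has a_t = (r₁ + r₂)/2 = 30920 km.
At r₁ the circular-orbit speed is v₁ = √(μ/r₁) = 7.223 km/s.
On the transfer ellipse at r₁, vis-viva equation gives v_p = √[μ(2/r₁ − 1/a_t)] = 9.563 km/s.
First burn Δv₁ = |v_p − v₁| = 2.340 km/s.
Circular speed at r₂: v₂ = √(μ/r₂) = 2.712 km/s.
Transfer-orbit speed at r₂: v_a = √[μ(2/r₂ − 1/a_t)] = 1.348 km/s.
Second burn Δv₂ = |v₂ − v_a| = 1.364 km/s.
Δv = Δv₁ + Δv₂ = 2.340 + 1.364 = 3.704 km/s.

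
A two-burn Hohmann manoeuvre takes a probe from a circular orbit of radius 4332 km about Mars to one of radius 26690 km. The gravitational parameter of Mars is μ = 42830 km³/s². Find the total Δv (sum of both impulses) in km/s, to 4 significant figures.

Δv = 1.578 km/s

Semi-major axis of the transfer orbit: a_t = (4332 + 26690)/2 = 15511 km.
At r₁ the circular-orbit speed is v₁ = √(μ/r₁) = 3.1443 km/s.
On the transfer ellipse at r₁, v² = μ(2/r − 1/a) gives v_p = √[μ(2/r₁ − 1/a_t)] = 4.1246 km/s.
First burn Δv₁ = |v_p − v₁| = 0.9803 km/s.
At r₂, v₂ = √(μ/r₂) = 1.2668 km/s.
Transfer-orbit speed at r₂: v_a = √[μ(2/r₂ − 1/a_t)] = 0.66946 km/s.
Second burn Δv₂ = |v₂ − v_a| = 0.5973 km/s.
Δv = Δv₁ + Δv₂ = 0.9803 + 0.5973 = 1.578 km/s.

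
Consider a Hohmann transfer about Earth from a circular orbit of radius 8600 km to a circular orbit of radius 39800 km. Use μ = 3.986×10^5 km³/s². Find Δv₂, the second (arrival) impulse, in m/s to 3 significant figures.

The Hohmann ellipse has a_t = (r₁ + r₂)/2 = 24200 km.
On the circular orbit at r = 39800 km, v_c = √(μ/r) = 3.165 km/s.
Transfer-orbit speed at the same r (vis-viva, a = a_t): v_t = √[μ(2/r − 1/a_t)] = 1.887 km/s.
Δv₂ = |v_t − v_c| = |1.887 − 3.165| = 1.278 km/s.

Δv₂ = 1280 m/s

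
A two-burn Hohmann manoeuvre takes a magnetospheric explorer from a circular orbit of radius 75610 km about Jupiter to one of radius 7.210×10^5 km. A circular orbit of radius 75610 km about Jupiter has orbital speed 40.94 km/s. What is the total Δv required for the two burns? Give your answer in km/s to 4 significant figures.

From the circular-orbit relation v² = μ/r at r = 75610 km: μ = v²r = (40.94)² × 75610 = 1.26729×10^8 km³/s².
Transfer-ellipse semi-major axis a_t = (r₁ + r₂)/2 = (75610 + 7.210×10^5)/2 = 3.98305×10^5 km.
Circular speed at r₁: v₁ = √(μ/r₁) = √(1.26729×10^8/75610) = 40.94 km/s.
Transfer-orbit speed at r₁ (vis-viva): v_p = √[μ(2/r₁ − 1/a_t)] = 55.08 km/s.
First burn Δv₁ = |v_p − v₁| = 14.14 km/s.
At r₂, v₂ = √(μ/r₂) = 13.2577 km/s.
Transfer-orbit speed at r₂: v_a = √[μ(2/r₂ − 1/a_t)] = 5.77632 km/s.
Second burn Δv₂ = |v₂ − v_a| = 7.481 km/s.
Δv = Δv₁ + Δv₂ = 14.14 + 7.481 = 21.62 km/s.

Δv = 21.62 km/s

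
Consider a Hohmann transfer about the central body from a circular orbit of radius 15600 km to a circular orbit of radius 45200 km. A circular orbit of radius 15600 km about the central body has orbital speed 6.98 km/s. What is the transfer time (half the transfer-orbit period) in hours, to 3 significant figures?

From the circular-orbit relation v² = μ/r at r = 15600 km: μ = v²r = (6.98)² × 15600 = 7.60038×10^5 km³/s².
Semi-major axis of the transfer orbit: a_t = (15600 + 45200)/2 = 30400 km.
By Kepler's third law the transfer-orbit period is T = 2π√(a_t³/μ), so t = T/2 = 19100 s.
Converting: 19100 s ÷ 3600 s/hour = 5.31 hours.

t = 5.31 hours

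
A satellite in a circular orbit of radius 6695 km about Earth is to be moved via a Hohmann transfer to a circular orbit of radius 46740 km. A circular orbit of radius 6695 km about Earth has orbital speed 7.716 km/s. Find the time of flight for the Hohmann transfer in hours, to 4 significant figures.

t = 6.036 hours

From the circular-orbit relation v² = μ/r at r = 6695 km: μ = v²r = (7.716)² × 6695 = 3.98598×10^5 km³/s².
The Hohmann ellipse has a_t = (r₁ + r₂)/2 = 26717.5 km.
Transfer time t = π√(a_t³/μ) = π√((26717.5)³ / 3.98598×10^5) = 21730 s.
Converting: 21730 s ÷ 3600 s/hour = 6.036 hours.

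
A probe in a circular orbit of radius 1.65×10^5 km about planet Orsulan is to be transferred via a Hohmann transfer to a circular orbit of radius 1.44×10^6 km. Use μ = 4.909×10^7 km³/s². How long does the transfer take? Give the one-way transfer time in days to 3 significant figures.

t = 3.73 days

Semi-major axis of the transfer orbit: a_t = (1.650×10^5 + 1.440×10^6)/2 = 8.025×10^5 km.
Transfer time t = π√(a_t³/μ) = π√((8.025×10^5)³ / 4.909×10^7) = 3.223×10^5 s.
Converting: 3.223×10^5 s ÷ 86400 s/day = 3.73 days.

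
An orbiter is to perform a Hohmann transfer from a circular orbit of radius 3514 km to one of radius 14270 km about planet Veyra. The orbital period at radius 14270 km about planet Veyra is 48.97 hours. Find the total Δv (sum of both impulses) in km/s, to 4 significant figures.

Δv = 0.4623 km/s

From Kepler's third law T² = 4π²r³/μ at r = 14270 km, T = 48.97 hours = 48.97 × 3600 s = 1.76292×10^5 s: μ = 4π²r³/T² = 3691.19 km³/s².
Transfer-ellipse semi-major axis a_t = (r₁ + r₂)/2 = (3514 + 14270)/2 = 8892 km.
Circular speed at r₁: v₁ = √(μ/r₁) = √(3691.19/3514) = 1.02490 km/s.
On the transfer ellipse at r₁, vis-viva gives v_p = √[μ(2/r₁ − 1/a_t)] = 1.29836 km/s.
First burn Δv₁ = |v_p − v₁| = 0.27346 km/s.
At r₂, v₂ = √(μ/r₂) = 0.50859 km/s.
Transfer-orbit speed at r₂: v_a = √[μ(2/r₂ − 1/a_t)] = 0.31972 km/s.
Second burn Δv₂ = |v₂ − v_a| = 0.18887 km/s.
Total Δv = Δv₁ + Δv₂ = 0.4623 km/s.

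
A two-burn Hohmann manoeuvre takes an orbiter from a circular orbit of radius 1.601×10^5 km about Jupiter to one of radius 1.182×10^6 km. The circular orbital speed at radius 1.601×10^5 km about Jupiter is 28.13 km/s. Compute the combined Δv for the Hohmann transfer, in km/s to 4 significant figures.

Δv = 14.50 km/s

From the circular-orbit relation v² = μ/r at r = 1.601×10^5 km: μ = v²r = (28.13)² × 1.601×10^5 = 1.26687×10^8 km³/s².
Semi-major axis of the transfer orbit: a_t = (1.601×10^5 + 1.182×10^6)/2 = 6.7105×10^5 km.
Circular speed at r₁: v₁ = √(μ/r₁) = √(1.26687×10^8/1.601×10^5) = 28.130 km/s.
On the transfer ellipse at r₁, vis-viva gives v_p = √[μ(2/r₁ − 1/a_t)] = 37.334 km/s.
First burn Δv₁ = |v_p − v₁| = 9.204 km/s.
Circular speed at r₂: v₂ = √(μ/r₂) = 10.353 km/s.
Transfer-orbit speed at r₂: v_a = √[μ(2/r₂ − 1/a_t)] = 5.0568 km/s.
Second burn Δv₂ = |v₂ − v_a| = 5.296 km/s.
Δv = Δv₁ + Δv₂ = 9.204 + 5.296 = 14.50 km/s.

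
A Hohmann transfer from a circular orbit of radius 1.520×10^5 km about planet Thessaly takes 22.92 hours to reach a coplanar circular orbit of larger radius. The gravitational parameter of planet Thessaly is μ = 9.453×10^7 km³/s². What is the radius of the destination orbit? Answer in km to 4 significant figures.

Transfer time t = 22.92 hours = 82512 s, and t = π√(a_t³/μ).
So a_t = (μ t²/π²)^(1/3) = (9.453×10^7 × (82512)² / π²)^(1/3) = 4.0250×10^5 km.
Since a_t = (r₁ + r₂)/2, r₂ = 2a_t − r₁ = 2×4.0250×10^5 − 1.520×10^5 = 6.530×10^5 km.

r₂ = 6.530×10^5 km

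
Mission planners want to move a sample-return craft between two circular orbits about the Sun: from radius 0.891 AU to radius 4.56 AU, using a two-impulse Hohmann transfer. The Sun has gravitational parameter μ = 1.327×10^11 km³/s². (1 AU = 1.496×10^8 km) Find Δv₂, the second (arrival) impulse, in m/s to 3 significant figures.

In km: r₁ = 0.891 × 1.496×10^8 = 1.332936×10^8 km; r₂ = 4.56 × 1.496×10^8 = 6.82176×10^8 km.
Semi-major axis of the transfer orbit: a_t = (1.332936×10^8 + 6.82176×10^8)/2 = 4.077348×10^8 km.
On the circular orbit at r = 6.82176×10^8 km, v_c = √(μ/r) = 13.9472 km/s.
Vis-viva on the transfer ellipse at r = 6.82176×10^8 km gives v_t = √[μ(2/r − 1/a_t)] = 7.97449 km/s.
Δv₂ = |v_t − v_c| = |7.97449 − 13.9472| = 5.973 km/s.

Δv₂ = 5970 m/s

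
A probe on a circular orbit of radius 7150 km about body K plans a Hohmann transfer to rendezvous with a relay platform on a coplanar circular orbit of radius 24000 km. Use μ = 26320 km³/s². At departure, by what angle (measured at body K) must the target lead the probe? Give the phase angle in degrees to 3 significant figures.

The Hohmann ellipse has a_t = (r₁ + r₂)/2 = 15575 km.
The half-period of the transfer ellipse is t = π√(a_t³/μ) = 37640 s.
The target's mean motion on its circular orbit is ω₂ = √(μ/r₂³) = 4.3634×10^-5 rad/s.
Angle swept by the target during transfer: ω₂·t = 1.6424 rad = 94.10°.
The probe traverses 180° on the transfer ellipse, so the target must lead by 180° − 94.10° = 85.9°.

φ = 85.9°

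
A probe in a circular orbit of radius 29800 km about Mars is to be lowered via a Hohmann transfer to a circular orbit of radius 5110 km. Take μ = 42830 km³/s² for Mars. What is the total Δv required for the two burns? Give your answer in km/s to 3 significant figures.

Semi-major axis of the transfer orbit: a_t = (29800 + 5110)/2 = 17455 km.
At r₁ the circular-orbit speed is v₁ = √(μ/r₁) = 1.1989 km/s.
On the transfer ellipse at r₁, v² = μ(2/r − 1/a) gives v_a = √[μ(2/r₁ − 1/a_t)] = 0.64866 km/s.
First burn Δv₁ = |v_a − v₁| = 0.5502 km/s.
Circular speed at r₂: v₂ = √(μ/r₂) = 2.8951 km/s.
Transfer-orbit speed at r₂: v_p = √[μ(2/r₂ − 1/a_t)] = 3.7828 km/s.
Second burn Δv₂ = |v₂ − v_p| = 0.8877 km/s.
Δv = Δv₁ + Δv₂ = 0.5502 + 0.8877 = 1.438 km/s.

Δv = 1.44 km/s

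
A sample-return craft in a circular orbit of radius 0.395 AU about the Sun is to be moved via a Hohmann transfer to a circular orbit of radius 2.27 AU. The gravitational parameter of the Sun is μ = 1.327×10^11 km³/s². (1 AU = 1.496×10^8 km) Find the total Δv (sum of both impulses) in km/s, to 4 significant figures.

In km: r₁ = 0.395 × 1.496×10^8 = 5.9092×10^7 km; r₂ = 2.27 × 1.496×10^8 = 3.39592×10^8 km.
Semi-major axis of the transfer orbit: a_t = (5.9092×10^7 + 3.39592×10^8)/2 = 1.99342×10^8 km.
At r₁ the circular-orbit speed is v₁ = √(μ/r₁) = 47.3883 km/s.
Transfer-orbit speed at r₁ (vis-viva equation): v_p = √[μ(2/r₁ − 1/a_t)] = 61.8515 km/s.
First burn Δv₁ = |v_p − v₁| = 14.463 km/s.
At r₂, v₂ = √(μ/r₂) = 19.768 km/s.
Transfer-orbit speed at r₂: v_a = √[μ(2/r₂ − 1/a_t)] = 10.763 km/s.
Second burn Δv₂ = |v₂ − v_a| = 9.0050 km/s.
Total Δv = Δv₁ + Δv₂ = 23.47 km/s.

Δv = 23.47 km/s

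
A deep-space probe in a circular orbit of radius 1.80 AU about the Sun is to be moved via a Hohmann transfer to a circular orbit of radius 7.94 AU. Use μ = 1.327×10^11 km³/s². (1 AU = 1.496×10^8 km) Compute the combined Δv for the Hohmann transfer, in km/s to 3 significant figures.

In km: r₁ = 1.80 × 1.496×10^8 = 2.6928×10^8 km; r₂ = 7.94 × 1.496×10^8 = 1.187824×10^9 km.
Transfer-ellipse semi-major axis a_t = (r₁ + r₂)/2 = (2.6928×10^8 + 1.187824×10^9)/2 = 7.28552×10^8 km.
Circular speed at r₁: v₁ = √(μ/r₁) = √(1.327×10^11/2.6928×10^8) = 22.199 km/s.
Transfer-orbit speed at r₁ (v² = μ(2/r − 1/a)): v_p = √[μ(2/r₁ − 1/a_t)] = 28.345 km/s.
First burn Δv₁ = |v_p − v₁| = 6.146 km/s.
Circular speed at r₂: v₂ = √(μ/r₂) = 10.57 km/s.
Transfer-orbit speed at r₂: v_a = √[μ(2/r₂ − 1/a_t)] = 6.426 km/s.
Second burn Δv₂ = |v₂ − v_a| = 4.144 km/s.
Δv = Δv₁ + Δv₂ = 6.146 + 4.144 = 10.29 km/s.

Δv = 10.3 km/s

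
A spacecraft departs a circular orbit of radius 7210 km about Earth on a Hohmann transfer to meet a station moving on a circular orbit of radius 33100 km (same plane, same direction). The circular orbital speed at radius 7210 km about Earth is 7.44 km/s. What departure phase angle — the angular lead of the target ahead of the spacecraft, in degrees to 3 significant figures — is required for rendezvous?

φ = 94.5°

From the circular-orbit relation v² = μ/r at r = 7210 km: μ = v²r = (7.44)² × 7210 = 3.99099×10^5 km³/s².
Semi-major axis of the transfer orbit: a_t = (7210 + 33100)/2 = 20155 km.
The half-period of the transfer ellipse is t = π√(a_t³/μ) = 14230 s.
Target angular speed ω₂ = √(μ/r₂³) = 1.049×10^-4 rad/s.
Angle swept by the target during transfer: ω₂·t = 1.4927 rad = 85.53°.
Arrival is 180° from departure on the ellipse, so φ = 180° − 85.53° = 94.5°.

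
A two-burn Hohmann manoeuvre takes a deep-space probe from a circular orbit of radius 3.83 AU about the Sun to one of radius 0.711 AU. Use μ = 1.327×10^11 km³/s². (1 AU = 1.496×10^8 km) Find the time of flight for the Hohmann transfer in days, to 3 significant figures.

t = 625 days

In km: r₁ = 3.83 × 1.496×10^8 = 5.72968×10^8 km; r₂ = 0.711 × 1.496×10^8 = 1.063656×10^8 km.
Transfer-ellipse semi-major axis a_t = (r₁ + r₂)/2 = (5.72968×10^8 + 1.063656×10^8)/2 = 3.396668×10^8 km.
Transfer time t = π√(a_t³/μ) = π√((3.396668×10^8)³ / 1.327×10^11) = 5.399×10^7 s.
Converting: 5.399×10^7 s ÷ 86400 s/day = 625 days.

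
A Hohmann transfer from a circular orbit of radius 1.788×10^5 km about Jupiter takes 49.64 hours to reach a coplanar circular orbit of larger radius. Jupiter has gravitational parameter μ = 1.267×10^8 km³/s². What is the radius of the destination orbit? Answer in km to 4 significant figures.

r₂ = 1.307×10^6 km

Transfer time t = 49.64 hours = 1.78704×10^5 s, and t = π√(a_t³/μ).
So a_t = (μ t²/π²)^(1/3) = (1.267×10^8 × (1.78704×10^5)² / π²)^(1/3) = 7.4287×10^5 km.
Since a_t = (r₁ + r₂)/2, r₂ = 2a_t − r₁ = 2×7.4287×10^5 − 1.788×10^5 = 1.30694×10^6 km.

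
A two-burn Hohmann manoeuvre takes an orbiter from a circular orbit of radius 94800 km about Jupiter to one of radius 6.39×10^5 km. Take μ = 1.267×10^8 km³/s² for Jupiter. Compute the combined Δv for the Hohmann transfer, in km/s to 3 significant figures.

Δv = 18.6 km/s

The Hohmann ellipse has a_t = (r₁ + r₂)/2 = 3.669×10^5 km.
At r₁ the circular-orbit speed is v₁ = √(μ/r₁) = 36.56 km/s.
Transfer-orbit speed at r₁ (vis-viva): v_p = √[μ(2/r₁ − 1/a_t)] = 48.25 km/s.
First burn Δv₁ = |v_p − v₁| = 11.69 km/s.
At r₂, v₂ = √(μ/r₂) = 14.08114 km/s.
Transfer-orbit speed at r₂: v_a = √[μ(2/r₂ − 1/a_t)] = 7.157613 km/s.
Second burn Δv₂ = |v₂ − v_a| = 6.924 km/s.
Total Δv = Δv₁ + Δv₂ = 18.61 km/s.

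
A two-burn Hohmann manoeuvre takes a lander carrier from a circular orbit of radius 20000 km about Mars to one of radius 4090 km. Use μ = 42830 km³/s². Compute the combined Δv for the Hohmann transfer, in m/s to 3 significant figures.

The Hohmann ellipse has a_t = (r₁ + r₂)/2 = 12045 km.
Circular speed at r₁: v₁ = √(μ/r₁) = √(42830/20000) = 1.46339 km/s.
On the transfer ellipse at r₁, vis-viva equation gives v_a = √[μ(2/r₁ − 1/a_t)] = 0.852741 km/s.
First burn Δv₁ = |v_a − v₁| = 0.61065 km/s.
At r₂, v₂ = √(μ/r₂) = 3.2360288 km/s.
Transfer-orbit speed at r₂: v_p = √[μ(2/r₂ − 1/a_t)] = 4.1698840 km/s.
Second burn Δv₂ = |v₂ − v_p| = 0.93386 km/s.
Δv = Δv₁ + Δv₂ = 0.61065 + 0.93386 = 1.545 km/s.

Δv = 1540 m/s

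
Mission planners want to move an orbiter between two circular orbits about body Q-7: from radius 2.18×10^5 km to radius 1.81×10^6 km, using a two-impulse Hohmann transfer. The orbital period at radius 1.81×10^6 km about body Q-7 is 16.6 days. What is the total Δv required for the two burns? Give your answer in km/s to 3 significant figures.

Δv = 11.9 km/s

From Kepler's third law T² = 4π²r³/μ at r = 1.81×10^6 km, T = 16.6 days = 16.6 × 86400 s = 1.43424×10^6 s: μ = 4π²r³/T² = 1.13802×10^8 km³/s².
The Hohmann ellipse has a_t = (r₁ + r₂)/2 = 1.014×10^6 km.
At r₁ the circular-orbit speed is v₁ = √(μ/r₁) = 22.848 km/s.
On the transfer ellipse at r₁, vis-viva equation gives v_p = √[μ(2/r₁ − 1/a_t)] = 30.526 km/s.
First burn Δv₁ = |v_p − v₁| = 7.678 km/s.
Circular speed at r₂: v₂ = √(μ/r₂) = 7.9293 km/s.
Transfer-orbit speed at r₂: v_a = √[μ(2/r₂ − 1/a_t)] = 3.6766 km/s.
Second burn Δv₂ = |v₂ − v_a| = 4.253 km/s.
Total Δv = Δv₁ + Δv₂ = 11.93 km/s.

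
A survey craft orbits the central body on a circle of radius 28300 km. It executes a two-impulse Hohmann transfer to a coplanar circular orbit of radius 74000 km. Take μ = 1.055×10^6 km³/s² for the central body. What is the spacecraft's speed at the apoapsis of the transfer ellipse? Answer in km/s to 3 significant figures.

Semi-major axis of the transfer orbit: a_t = (28300 + 74000)/2 = 51150 km.
At apoapsis, r = 74000 km.
From the vis-viva equation, v = √[μ(2/r − 1/a_t)] = 2.809 km/s.

v = 2.81 km/s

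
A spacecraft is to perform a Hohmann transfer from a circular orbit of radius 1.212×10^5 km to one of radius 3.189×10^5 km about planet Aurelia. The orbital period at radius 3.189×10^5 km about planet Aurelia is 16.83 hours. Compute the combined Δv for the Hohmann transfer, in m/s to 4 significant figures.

Δv = 19460 m/s

From Kepler's third law T² = 4π²r³/μ at r = 3.189×10^5 km, T = 16.83 hours = 16.83 × 3600 s = 60588 s: μ = 4π²r³/T² = 3.48779×10^8 km³/s².
Semi-major axis of the transfer orbit: a_t = (1.212×10^5 + 3.189×10^5)/2 = 2.2005×10^5 km.
At r₁ the circular-orbit speed is v₁ = √(μ/r₁) = 53.6443 km/s.
On the transfer ellipse at r₁, vis-viva gives v_p = √[μ(2/r₁ − 1/a_t)] = 64.5788 km/s.
First burn Δv₁ = |v_p − v₁| = 10.93 km/s.
At r₂, v₂ = √(μ/r₂) = 33.071 km/s.
Transfer-orbit speed at r₂: v_a = √[μ(2/r₂ − 1/a_t)] = 24.544 km/s.
Second burn Δv₂ = |v₂ − v_a| = 8.527 km/s.
Δv = Δv₁ + Δv₂ = 10.93 + 8.527 = 19.46 km/s.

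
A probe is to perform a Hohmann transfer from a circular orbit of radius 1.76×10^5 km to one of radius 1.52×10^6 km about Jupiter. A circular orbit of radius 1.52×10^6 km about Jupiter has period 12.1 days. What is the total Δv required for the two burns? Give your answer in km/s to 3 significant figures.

Δv = 14.1 km/s

From Kepler's third law T² = 4π²r³/μ at r = 1.52×10^6 km, T = 12.1 days = 12.1 × 86400 s = 1.04544×10^6 s: μ = 4π²r³/T² = 1.26851×10^8 km³/s².
Semi-major axis of the transfer orbit: a_t = (1.760×10^5 + 1.520×10^6)/2 = 8.480×10^5 km.
At r₁ the circular-orbit speed is v₁ = √(μ/r₁) = 26.847 km/s.
Transfer-orbit speed at r₁ (v² = μ(2/r − 1/a)): v_p = √[μ(2/r₁ − 1/a_t)] = 35.943 km/s.
First burn Δv₁ = |v_p − v₁| = 9.096 km/s.
Circular speed at r₂: v₂ = √(μ/r₂) = 9.13533 km/s.
Transfer-orbit speed at r₂: v_a = √[μ(2/r₂ − 1/a_t)] = 4.16181 km/s.
Second burn Δv₂ = |v₂ − v_a| = 4.974 km/s.
Total Δv = Δv₁ + Δv₂ = 14.07 km/s.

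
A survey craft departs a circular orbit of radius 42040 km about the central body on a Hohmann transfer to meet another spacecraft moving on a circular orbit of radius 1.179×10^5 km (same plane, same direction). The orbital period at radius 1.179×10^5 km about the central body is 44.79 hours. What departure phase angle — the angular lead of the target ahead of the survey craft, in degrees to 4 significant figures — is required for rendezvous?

φ = 79.45°

From Kepler's third law T² = 4π²r³/μ at r = 1.179×10^5 km, T = 44.79 hours = 44.79 × 3600 s = 1.61244×10^5 s: μ = 4π²r³/T² = 2.48848×10^6 km³/s².
The Hohmann ellipse has a_t = (r₁ + r₂)/2 = 79970 km.
The half-period of the transfer ellipse is t = π√(a_t³/μ) = 45040 s.
Target angular speed ω₂ = √(μ/r₂³) = 3.897×10^-5 rad/s.
Angle swept by the target during transfer: ω₂·t = 1.755 rad = 100.55°.
The survey craft traverses 180° on the transfer ellipse, so the target must lead by 180° − 100.55° = 79.45°.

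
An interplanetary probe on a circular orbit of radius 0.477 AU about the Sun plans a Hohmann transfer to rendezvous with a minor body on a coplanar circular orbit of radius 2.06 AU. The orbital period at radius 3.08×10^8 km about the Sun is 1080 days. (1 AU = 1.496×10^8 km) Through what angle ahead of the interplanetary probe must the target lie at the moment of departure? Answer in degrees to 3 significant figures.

From Kepler's third law T² = 4π²r³/μ at r = 3.08×10^8 km, T = 1080 days = 1080 × 86400 s = 9.3312×10^7 s: μ = 4π²r³/T² = 1.32476×10^11 km³/s².
In km: r₁ = 0.477 × 1.496×10^8 = 7.13592×10^7 km; r₂ = 2.06 × 1.496×10^8 = 3.08176×10^8 km.
The Hohmann ellipse has a_t = (r₁ + r₂)/2 = 1.897676×10^8 km.
Transfer time t = π√(a_t³/μ) = 2.25639×10^7 s.
The target's mean motion on its circular orbit is ω₂ = √(μ/r₂³) = 6.72776×10^-8 rad/s.
Angle swept by the target during transfer: ω₂·t = 1.51805 rad = 86.98°.
The interplanetary probe traverses 180° on the transfer ellipse, so the target must lead by 180° − 86.98° = 93.0°.

φ = 93.0°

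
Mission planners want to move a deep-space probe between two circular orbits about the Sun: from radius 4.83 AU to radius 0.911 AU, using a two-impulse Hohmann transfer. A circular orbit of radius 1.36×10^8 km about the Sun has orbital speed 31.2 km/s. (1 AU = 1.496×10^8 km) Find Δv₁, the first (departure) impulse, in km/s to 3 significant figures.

Δv₁ = 5.91 km/s

From the circular-orbit relation v² = μ/r at r = 1.36×10^8 km: μ = v²r = (31.2)² × 1.36×10^8 = 1.32388×10^11 km³/s².
In km: r₁ = 4.83 × 1.496×10^8 = 7.22568×10^8 km; r₂ = 0.911 × 1.496×10^8 = 1.362856×10^8 km.
The Hohmann ellipse has a_t = (r₁ + r₂)/2 = 4.294268×10^8 km.
Circular speed at r = 7.22568×10^8 km: v_c = √(μ/r) = 13.5358 km/s.
Transfer-orbit speed at the same r (vis-viva, a = a_t): v_t = √[μ(2/r − 1/a_t)] = 7.62544 km/s.
Δv₁ = |v_t − v_c| = |7.62544 − 13.5358| = 5.910 km/s.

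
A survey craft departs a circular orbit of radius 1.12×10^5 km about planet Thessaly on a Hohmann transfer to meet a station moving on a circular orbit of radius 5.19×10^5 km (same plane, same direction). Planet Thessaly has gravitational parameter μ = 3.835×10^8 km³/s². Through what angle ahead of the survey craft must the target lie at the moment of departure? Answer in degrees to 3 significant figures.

Semi-major axis of the transfer orbit: a_t = (1.120×10^5 + 5.190×10^5)/2 = 3.155×10^5 km.
Transfer time t = π√(a_t³/μ) = 28430 s.
The target's mean motion on its circular orbit is ω₂ = √(μ/r₂³) = 5.238×10^-5 rad/s.
Angle swept by the target during transfer: ω₂·t = 1.489 rad = 85.31°.
The survey craft traverses 180° on the transfer ellipse, so the target must lead by 180° − 85.31° = 94.7°.

φ = 94.7°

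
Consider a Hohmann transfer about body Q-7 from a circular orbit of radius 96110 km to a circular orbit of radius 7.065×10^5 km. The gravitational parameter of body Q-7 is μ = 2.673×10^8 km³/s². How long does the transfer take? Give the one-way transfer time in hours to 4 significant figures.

t = 13.57 hours

The Hohmann ellipse has a_t = (r₁ + r₂)/2 = 4.01305×10^5 km.
Transfer time t = π√(a_t³/μ) = π√((4.01305×10^5)³ / 2.673×10^8) = 48850 s.
Converting: 48850 s ÷ 3600 s/hour = 13.57 hours.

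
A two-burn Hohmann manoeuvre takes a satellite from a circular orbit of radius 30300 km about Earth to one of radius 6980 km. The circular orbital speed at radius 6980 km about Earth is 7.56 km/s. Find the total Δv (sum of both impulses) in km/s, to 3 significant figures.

Δv = 3.49 km/s

From the circular-orbit relation v² = μ/r at r = 6980 km: μ = v²r = (7.56)² × 6980 = 3.98932×10^5 km³/s².
The Hohmann ellipse has a_t = (r₁ + r₂)/2 = 18640 km.
At r₁ the circular-orbit speed is v₁ = √(μ/r₁) = 3.6285 km/s.
Transfer-orbit speed at r₁ (vis-viva equation): v_a = √[μ(2/r₁ − 1/a_t)] = 2.2204 km/s.
First burn Δv₁ = |v_a − v₁| = 1.408 km/s.
Circular speed at r₂: v₂ = √(μ/r₂) = 7.560 km/s.
Transfer-orbit speed at r₂: v_p = √[μ(2/r₂ − 1/a_t)] = 9.639 km/s.
Second burn Δv₂ = |v₂ − v_p| = 2.079 km/s.
Total Δv = Δv₁ + Δv₂ = 3.487 km/s.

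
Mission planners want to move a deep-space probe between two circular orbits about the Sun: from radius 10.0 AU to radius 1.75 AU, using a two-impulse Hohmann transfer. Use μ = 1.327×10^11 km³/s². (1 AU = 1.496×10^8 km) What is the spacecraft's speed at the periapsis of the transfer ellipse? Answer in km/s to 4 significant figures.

v = 29.37 km/s

In km: r₁ = 10.0 × 1.496×10^8 = 1.496×10^9 km; r₂ = 1.75 × 1.496×10^8 = 2.618×10^8 km.
Transfer-ellipse semi-major axis a_t = (r₁ + r₂)/2 = (1.496×10^9 + 2.618×10^8)/2 = 8.789×10^8 km.
At periapsis, r = 2.618×10^8 km.
From the vis-viva equation, v = √[μ(2/r − 1/a_t)] = 29.37 km/s.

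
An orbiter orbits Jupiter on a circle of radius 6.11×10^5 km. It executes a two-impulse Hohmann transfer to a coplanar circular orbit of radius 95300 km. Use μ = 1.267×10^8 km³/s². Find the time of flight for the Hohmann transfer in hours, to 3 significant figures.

t = 16.3 hours

Transfer-ellipse semi-major axis a_t = (r₁ + r₂)/2 = (6.110×10^5 + 95300)/2 = 3.5315×10^5 km.
By Kepler's third law the transfer-orbit period is T = 2π√(a_t³/μ), so t = T/2 = 58570 s.
Converting: 58570 s ÷ 3600 s/hour = 16.3 hours.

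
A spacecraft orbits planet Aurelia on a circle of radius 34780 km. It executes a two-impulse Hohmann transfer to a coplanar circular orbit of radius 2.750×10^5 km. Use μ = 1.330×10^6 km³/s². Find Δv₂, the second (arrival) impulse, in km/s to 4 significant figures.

Transfer-ellipse semi-major axis a_t = (r₁ + r₂)/2 = (34780 + 2.750×10^5)/2 = 1.5489×10^5 km.
On the circular orbit at r = 2.750×10^5 km, v_c = √(μ/r) = 2.199 km/s.
Transfer-orbit speed at the same r (vis-viva, a = a_t): v_t = √[μ(2/r − 1/a_t)] = 1.042 km/s.
Δv₂ = |v_t − v_c| = |1.042 − 2.199| = 1.157 km/s.

Δv₂ = 1.157 km/s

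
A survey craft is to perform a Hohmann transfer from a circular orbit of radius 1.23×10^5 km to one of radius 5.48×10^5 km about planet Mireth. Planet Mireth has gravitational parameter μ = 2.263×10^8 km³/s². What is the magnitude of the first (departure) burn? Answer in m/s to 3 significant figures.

Semi-major axis of the transfer orbit: a_t = (1.230×10^5 + 5.480×10^5)/2 = 3.355×10^5 km.
On the circular orbit at r = 1.230×10^5 km, v_c = √(μ/r) = 42.89 km/s.
Transfer-orbit speed at the same r (vis-viva, a = a_t): v_t = √[μ(2/r − 1/a_t)] = 54.82 km/s.
Δv₁ = |v_t − v_c| = |54.82 − 42.89| = 11.93 km/s.

Δv₁ = 11900 m/s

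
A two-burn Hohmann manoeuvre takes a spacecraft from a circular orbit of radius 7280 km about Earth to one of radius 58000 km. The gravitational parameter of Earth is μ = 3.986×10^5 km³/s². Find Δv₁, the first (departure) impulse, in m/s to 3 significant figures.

Semi-major axis of the transfer orbit: a_t = (7280 + 58000)/2 = 32640 km.
On the circular orbit at r = 7280 km, v_c = √(μ/r) = 7.400 km/s.
Vis-viva on the transfer ellipse at r = 7280 km gives v_t = √[μ(2/r − 1/a_t)] = 9.864 km/s.
Δv₁ = |v_t − v_c| = |9.864 − 7.400| = 2.464 km/s.

Δv₁ = 2460 m/s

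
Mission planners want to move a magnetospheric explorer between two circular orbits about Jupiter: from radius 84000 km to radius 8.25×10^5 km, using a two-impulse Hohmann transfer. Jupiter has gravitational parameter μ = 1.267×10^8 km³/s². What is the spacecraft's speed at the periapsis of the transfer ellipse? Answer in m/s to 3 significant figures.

v = 52300 m/s

Transfer-ellipse semi-major axis a_t = (r₁ + r₂)/2 = (84000 + 8.250×10^5)/2 = 4.545×10^5 km.
At periapsis, r = 84000 km.
From the vis-viva equation, v = √[μ(2/r − 1/a_t)] = 52.32 km/s.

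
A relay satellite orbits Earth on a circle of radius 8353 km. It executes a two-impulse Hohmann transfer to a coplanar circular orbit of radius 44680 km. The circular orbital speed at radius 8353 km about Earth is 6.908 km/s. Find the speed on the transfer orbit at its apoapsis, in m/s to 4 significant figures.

v = 1676 m/s

From the circular-orbit relation v² = μ/r at r = 8353 km: μ = v²r = (6.908)² × 8353 = 3.98609×10^5 km³/s².
Semi-major axis of the transfer orbit: a_t = (8353 + 44680)/2 = 26516.5 km.
At apoapsis, r = 44680 km.
From the vis-viva equation, v = √[μ(2/r − 1/a_t)] = 1.676 km/s.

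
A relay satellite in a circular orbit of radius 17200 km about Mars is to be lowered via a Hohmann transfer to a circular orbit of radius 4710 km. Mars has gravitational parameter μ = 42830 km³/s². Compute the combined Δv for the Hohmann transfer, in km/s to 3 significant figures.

Δv = 1.31 km/s

Transfer-ellipse semi-major axis a_t = (r₁ + r₂)/2 = (17200 + 4710)/2 = 10955 km.
Circular speed at r₁: v₁ = √(μ/r₁) = √(42830/17200) = 1.5780 km/s.
Transfer-orbit speed at r₁ (vis-viva equation): v_a = √[μ(2/r₁ − 1/a_t)] = 1.0347 km/s.
First burn Δv₁ = |v_a − v₁| = 0.5433 km/s.
Circular speed at r₂: v₂ = √(μ/r₂) = 3.016 km/s.
Transfer-orbit speed at r₂: v_p = √[μ(2/r₂ − 1/a_t)] = 3.779 km/s.
Second burn Δv₂ = |v₂ − v_p| = 0.7630 km/s.
Δv = Δv₁ + Δv₂ = 0.5433 + 0.7630 = 1.306 km/s.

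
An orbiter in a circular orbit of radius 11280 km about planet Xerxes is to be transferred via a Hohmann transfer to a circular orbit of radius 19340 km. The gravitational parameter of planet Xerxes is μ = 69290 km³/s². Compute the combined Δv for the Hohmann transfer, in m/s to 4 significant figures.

Δv = 575.3 m/s

The Hohmann ellipse has a_t = (r₁ + r₂)/2 = 15310 km.
At r₁ the circular-orbit speed is v₁ = √(μ/r₁) = 2.47845 km/s.
Transfer-orbit speed at r₁ (vis-viva equation): v_p = √[μ(2/r₁ − 1/a_t)] = 2.78562 km/s.
First burn Δv₁ = |v_p − v₁| = 0.3072 km/s.
At r₂, v₂ = √(μ/r₂) = 1.8928 km/s.
Transfer-orbit speed at r₂: v_a = √[μ(2/r₂ − 1/a_t)] = 1.6247 km/s.
Second burn Δv₂ = |v₂ − v_a| = 0.2681 km/s.
Δv = Δv₁ + Δv₂ = 0.3072 + 0.2681 = 0.5753 km/s.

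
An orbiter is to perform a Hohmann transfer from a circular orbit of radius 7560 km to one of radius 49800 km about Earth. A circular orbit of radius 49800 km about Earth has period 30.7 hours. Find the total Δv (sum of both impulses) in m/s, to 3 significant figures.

Δv = 3690 m/s

From Kepler's third law T² = 4π²r³/μ at r = 49800 km, T = 30.7 hours = 30.7 × 3600 s = 1.1052×10^5 s: μ = 4π²r³/T² = 3.99177×10^5 km³/s².
Semi-major axis of the transfer orbit: a_t = (7560 + 49800)/2 = 28680 km.
At r₁ the circular-orbit speed is v₁ = √(μ/r₁) = 7.26645 km/s.
Transfer-orbit speed at r₁ (vis-viva): v_p = √[μ(2/r₁ − 1/a_t)] = 9.57519 km/s.
First burn Δv₁ = |v_p − v₁| = 2.3087 km/s.
Circular speed at r₂: v₂ = √(μ/r₂) = 2.8312 km/s.
Transfer-orbit speed at r₂: v_a = √[μ(2/r₂ − 1/a_t)] = 1.4536 km/s.
Second burn Δv₂ = |v₂ − v_a| = 1.3776 km/s.
Total Δv = Δv₁ + Δv₂ = 3.686 km/s.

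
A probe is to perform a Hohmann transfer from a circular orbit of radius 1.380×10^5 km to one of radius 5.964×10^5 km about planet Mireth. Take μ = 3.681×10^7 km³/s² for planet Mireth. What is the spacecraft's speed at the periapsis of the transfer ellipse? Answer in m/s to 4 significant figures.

v = 20810 m/s

Semi-major axis of the transfer orbit: a_t = (1.380×10^5 + 5.964×10^5)/2 = 3.672×10^5 km.
The periapsis of the transfer ellipse is at r = 1.380×10^5 km.
Vis-viva: v = √[μ(2/r − 1/a_t)] = √[3.681×10^7 × (2/1.380×10^5 − 1/3.672×10^5)] = 20.81 km/s.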